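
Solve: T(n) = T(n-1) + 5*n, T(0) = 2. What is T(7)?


Expanding the recurrence:
T(7) = T(6) + 5*7
       = T(5) + 5*6 + 5*7
       ...
       = T(0) + 5*(1 + 2 + ... + 7)
       = 2 + 5 * 7*8/2
       = 2 + 5 * 28
       = 2 + 140 = 142


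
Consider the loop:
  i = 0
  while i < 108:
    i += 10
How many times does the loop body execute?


Starting at i = 0, each iteration adds 10.
Iterations until i >= 108:
  Iteration 1: i = 0 -> i = 10
  Iteration 2: i = 10 -> i = 20
  Iteration 3: i = 20 -> i = 30
  Iteration 4: i = 30 -> i = 40
  Iteration 5: i = 40 -> i = 50
  Iteration 6: i = 50 -> i = 60
  Iteration 7: i = 60 -> i = 70
  Iteration 8: i = 70 -> i = 80
  ... continuing ...
Total iterations = ceil(108/10) = 11


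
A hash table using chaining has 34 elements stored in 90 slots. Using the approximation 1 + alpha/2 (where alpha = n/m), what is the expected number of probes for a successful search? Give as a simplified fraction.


Load factor alpha = n/m = 34/90
Expected probes = 1 + alpha/2 = 1 + 34/(2*90)
= 1 + 34/180
= 180/180 + 34/180
= 214/180
Simplify: 107/90


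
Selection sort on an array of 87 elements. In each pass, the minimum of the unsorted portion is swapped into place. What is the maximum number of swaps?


Selection sort performs one swap per pass:
  Pass 1: find min in positions 0 to 86, swap with position 0
  Pass 2: find min in positions 1 to 86, swap with position 1
  Pass 3: find min in positions 2 to 86, swap with position 2
  Pass 4: find min in positions 3 to 86, swap with position 3
  Pass 5: find min in positions 4 to 86, swap with position 4
  ... (81 more passes)
Total passes (and swaps) = n - 1 = 87 - 1 = 86


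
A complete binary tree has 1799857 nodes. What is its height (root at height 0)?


In a complete binary tree, level k holds nodes 2^k .. 2^(k+1)-1 (1-indexed).
Height = floor(log2(n)) = floor(log2(1799857)) = 20
Check: 2^20 = 1048576 <= 1799857 < 2097152 = 2^21


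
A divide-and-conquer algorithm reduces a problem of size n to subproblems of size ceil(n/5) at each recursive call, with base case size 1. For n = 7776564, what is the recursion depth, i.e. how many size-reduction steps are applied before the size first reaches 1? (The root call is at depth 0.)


Each step divides the size by 5 (rounding up); after k steps the size is ceil(n/5^k), which equals 1 exactly when 5^k >= n.
So the depth is the smallest k with 5^k >= 7776564, i.e. ceil(log_5(7776564)).
5^9 = 1953125 < 7776564 <= 9765625 = 5^10
Recursion depth = 10


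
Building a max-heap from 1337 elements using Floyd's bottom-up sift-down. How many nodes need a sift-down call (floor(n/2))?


In a heap of 1337 elements (0-indexed array):
  Last element index: 1336
  Parent of last element: floor((1336 - 1) / 2) = 667
  Internal nodes: indices 0 to 667
  Count = floor(1337/2) = 668


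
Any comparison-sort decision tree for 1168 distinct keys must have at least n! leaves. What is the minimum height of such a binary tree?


A binary decision tree of height h has at most 2^h leaves and needs at least n! of them, so h >= ceil(log2(n!)).
1168! is far too large to multiply out, so use Stirling's series:
  ln(n!) ~ n ln n - n + (1/2) ln(2 pi n) + 1/(12n)  (error below 1/(360 n^3), negligible here)
  ln(1168) = 7.0630482
  n ln n = 1168 * 7.0630482 = 8249.6403
  (1/2) ln(2 pi * 1168) = (1/2) ln(7338.7604) = 4.4505
  1/(12*1168) = 0.0001
  ln(1168!) ~ 8249.6403 - 1168 + 4.4505 + 0.0001 = 7086.0909
Convert to base 2: log2(1168!) = 7086.0909 / ln 2 = 7086.0909 / 0.69314718 = 10223.0682
ceil(10223.0682) = 10224


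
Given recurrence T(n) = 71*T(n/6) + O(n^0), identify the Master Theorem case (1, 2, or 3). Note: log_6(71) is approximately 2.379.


Master Theorem parameters: a=71, b=6, c=0
log_b(a) = 2.379
Compare b^c with a: 6^0 = 1 < 71, so c < log_b(a).
Comparing c=0 vs log_b(a)=2.379:
0 < 2.379 => Case 1
Result: T(n) = O(n^(log_6 71)) ~ O(n^2.379)
Master Theorem case = 1


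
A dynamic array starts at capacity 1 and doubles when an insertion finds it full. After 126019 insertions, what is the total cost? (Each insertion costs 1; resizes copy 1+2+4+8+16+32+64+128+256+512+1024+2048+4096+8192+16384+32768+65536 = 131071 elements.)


Insertion cost: 126019 (one per element)
Resizes occur just before inserting elements 2, 3, 5, 9, ...
Elements copied at each resize: 1 + 2 + 4 + 8 + 16 + 32 + 64 + 128 + 256 + 512 + 1024 + 2048 + 4096 + 8192 + 16384 + 32768 + 65536
Sum of copies = 131071 (geometric series: 2^k - 1)
Total = 126019 + 131071 = 257090


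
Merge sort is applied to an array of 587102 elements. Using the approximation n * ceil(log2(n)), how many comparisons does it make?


Merge sort divides the array into halves recursively.
Number of levels = ceil(log2(587102)) = 20
At each level, approximately n = 587102 comparisons are needed for merging.
Total comparisons ~ n * ceil(log2(n)) = 587102 * 20 = 11742040


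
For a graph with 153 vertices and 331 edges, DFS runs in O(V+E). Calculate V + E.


A full DFS traversal visits each vertex once and examines each edge once.
V = 153
E = 331
Sum = 153 + 331 = 484


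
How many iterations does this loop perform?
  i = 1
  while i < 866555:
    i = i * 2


The loop variable doubles each iteration:
i = 1 -> 2 -> 4 -> 8 -> 16 -> 32 -> 64 -> 128 -> 256 -> 512 -> 1024 -> 2048 -> 4096 -> 8192 -> 16384 -> 32768 -> 65536 -> 131072 -> 262144 -> 524288 -> 1048576 (stop, 1048576 >= 866555)
Number of doublings = ceil(log2(866555)) = 20


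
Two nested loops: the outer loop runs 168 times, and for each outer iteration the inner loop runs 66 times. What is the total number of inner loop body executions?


Outer loop: 168 iterations
Inner loop: 66 iterations per outer iteration
Total = 168 * 66 = 11088


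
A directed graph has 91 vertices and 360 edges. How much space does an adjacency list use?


Adjacency list: one list head per vertex + one entry per edge
Vertex heads: 91
Edge entries: 360
Total = 91 + 360 = 451


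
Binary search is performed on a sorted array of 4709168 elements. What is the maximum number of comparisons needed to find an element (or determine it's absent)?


Binary search halves the search space each comparison:
  Step 1: search space = 4709168 -> 2354584
  Step 2: search space = 2354584 -> 1177292
  Step 3: search space = 1177292 -> 588646
  Step 4: search space = 588646 -> 294323
  Step 5: search space = 294323 -> 147161
  Step 6: search space = 147161 -> 73580
  Step 7: search space = 73580 -> 36790
  Step 8: search space = 36790 -> 18395
  Step 9: search space = 18395 -> 9197
  Step 10: search space = 9197 -> 4598
  Step 11: search space = 4598 -> 2299
  Step 12: search space = 2299 -> 1149
  Step 13: search space = 1149 -> 574
  Step 14: search space = 574 -> 287
  Step 15: search space = 287 -> 143
  Step 16: search space = 143 -> 71
  Step 17: search space = 71 -> 35
  Step 18: search space = 35 -> 17
  Step 19: search space = 17 -> 8
  Step 20: search space = 8 -> 4
  Step 21: search space = 4 -> 2
  Step 22: search space = 2 -> 1
  Step 23: search space = 1 (final check)
Maximum comparisons = floor(log2(4709168)) + 1 = 22 + 1 = 23


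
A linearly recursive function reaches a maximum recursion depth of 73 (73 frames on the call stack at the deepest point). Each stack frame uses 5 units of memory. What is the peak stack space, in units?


Maximum recursion depth = 73 frames
Memory per frame = 5 units
Total stack space = depth * frame_size
= 73 * 5 = 365


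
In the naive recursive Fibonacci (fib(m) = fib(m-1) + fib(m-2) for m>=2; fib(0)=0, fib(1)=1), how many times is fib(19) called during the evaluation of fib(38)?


Let N(m) = number of times fib(m) is called while evaluating fib(38).
N(38) = 1 (the initial call).
N(37) = 1 (only fib(38) calls it).
For 1 <= m <= 36: fib(m) is called by fib(m+1) and fib(m+2), so
  N(m) = N(m+1) + N(m+2).
fib(0) is called only by fib(2), so N(0) = N(2).
Walk down from m=38:
  N(38)=1, N(37)=1, N(36)=2, N(35)=3, N(34)=5, N(33)=8, N(32)=13, N(31)=21, N(30)=34, N(29)=55, N(28)=89, N(27)=144, N(26)=233, N(25)=377, N(24)=610, N(23)=987, N(22)=1597, N(21)=2584, N(20)=4181, N(19)=6765
N(19) = 6765


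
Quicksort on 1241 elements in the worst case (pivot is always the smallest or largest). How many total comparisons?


In the worst case, each partition step picks the worst pivot:
  Partition 1: 1240 comparisons (n-1 elements to compare)
  Partition 2: 1239 comparisons
  Partition 3: 1238 comparisons
  Partition 4: 1237 comparisons
  Partition 5: 1236 comparisons
  ...
  Last partition: 0 comparisons
Total = (n-1) + (n-2) + ... + 1 + 0 = n*(n-1)/2
= 1241*1240/2 = 769420


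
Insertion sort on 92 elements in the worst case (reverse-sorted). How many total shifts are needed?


In the worst case (reverse-sorted), each element shifts past all previous:
  Element 1: 1 shifts
  Element 2: 2 shifts
  Element 3: 3 shifts
  Element 4: 4 shifts
  Element 5: 5 shifts
  ...
  Element 91: 91 shifts
Total = 1 + 2 + ... + 91
= 92*(92-1)/2 = 4186


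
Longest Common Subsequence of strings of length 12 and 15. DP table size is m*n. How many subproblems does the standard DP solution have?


DP table indexed by positions in both strings.
First string: 12 positions
Second string: 15 positions
Total = 12 * 15 = 180


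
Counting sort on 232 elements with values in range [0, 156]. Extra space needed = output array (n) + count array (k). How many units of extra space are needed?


Output array size: 232 (to store sorted result)
Count array size: 157 (one slot per possible value, range 0 to 156)
Total extra space = 232 + 157 = 389


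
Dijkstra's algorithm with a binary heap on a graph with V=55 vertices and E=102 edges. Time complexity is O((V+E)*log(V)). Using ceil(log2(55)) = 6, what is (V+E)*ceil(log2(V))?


Dijkstra with a binary heap: each vertex is extracted once, each edge may relax once.
Each heap operation costs O(log V).
V + E = 55 + 102 = 157
ceil(log2(55)) = 6 (since 2^5 = 32 < 55 <= 64 = 2^6)
Total heap work = (V+E) * ceil(log2(V)) = 157 * 6 = 942


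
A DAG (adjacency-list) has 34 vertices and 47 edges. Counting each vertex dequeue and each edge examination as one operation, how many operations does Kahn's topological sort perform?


V = 34 (vertex processing)
E = 47 (edge processing)
V + E = 34 + 47 = 81


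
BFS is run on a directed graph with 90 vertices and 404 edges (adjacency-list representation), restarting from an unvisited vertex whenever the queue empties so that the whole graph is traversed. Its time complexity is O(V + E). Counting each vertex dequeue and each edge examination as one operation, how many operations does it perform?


A full BFS traversal dequeues each vertex exactly once and examines each directed edge exactly once.
V = 90 (vertex processing cost)
E = 404 (edge examination cost)
Total operations proportional to V + E = 90 + 404 = 494


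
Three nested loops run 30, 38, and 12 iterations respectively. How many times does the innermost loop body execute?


Loop 1 (outermost): 30 iterations
Loop 2 (middle): 38 iterations per outer
Loop 3 (innermost): 12 iterations per middle
Total = 30 * 38 * 12 = 13680


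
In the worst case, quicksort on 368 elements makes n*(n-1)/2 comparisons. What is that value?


Sum of comparisons per partition:
367 + 366 + ... + 1 + 0
= 368 * (368 - 1) / 2
= 368 * 367 / 2
= 67528


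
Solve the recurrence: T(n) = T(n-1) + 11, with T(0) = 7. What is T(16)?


Unrolling the recurrence:
T(16) = T(15) + 11
       = T(14) + 11 + 11
       = T(13) + 11*3
       ...
       = T(0) + 11*16
       = 7 + 176 = 183


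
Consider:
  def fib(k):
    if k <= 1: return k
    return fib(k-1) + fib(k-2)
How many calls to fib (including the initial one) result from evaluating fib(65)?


Let C(m) = total calls to evaluate fib(m). Then C(0)=C(1)=1, and
C(m) = 1 + C(m-1) + C(m-2) for m >= 2.
Build the table (each entry = 1 + previous two):
  C(0) = 1
  C(1) = 1
  C(2) = 1 + 1 + 1 = 3
  C(3) = 1 + 3 + 1 = 5
  C(4) = 1 + 5 + 3 = 9
  C(5) = 1 + 9 + 5 = 15
  C(6) = 1 + 15 + 9 = 25
  C(7) = 1 + 25 + 15 = 41
  C(8) = 1 + 41 + 25 = 67
  C(9) = 1 + 67 + 41 = 109
  C(10) = 1 + 109 + 67 = 177
  C(11) = 1 + 177 + 109 = 287
  C(12) = 1 + 287 + 177 = 465
  C(13) = 1 + 465 + 287 = 753
  C(14) = 1 + 753 + 465 = 1219
  C(15) = 1 + 1219 + 753 = 1973
  C(16) = 1 + 1973 + 1219 = 3193
  C(17) = 1 + 3193 + 1973 = 5167
  C(18) = 1 + 5167 + 3193 = 8361
  C(19) = 1 + 8361 + 5167 = 13529
  C(20) = 1 + 13529 + 8361 = 21891
  C(21) = 1 + 21891 + 13529 = 35421
  C(22) = 1 + 35421 + 21891 = 57313
  C(23) = 1 + 57313 + 35421 = 92735
  C(24) = 1 + 92735 + 57313 = 150049
  C(25) = 1 + 150049 + 92735 = 242785
  C(26) = 1 + 242785 + 150049 = 392835
  C(27) = 1 + 392835 + 242785 = 635621
  C(28) = 1 + 635621 + 392835 = 1028457
  C(29) = 1 + 1028457 + 635621 = 1664079
  C(30) = 1 + 1664079 + 1028457 = 2692537
  C(31) = 1 + 2692537 + 1664079 = 4356617
  C(32) = 1 + 4356617 + 2692537 = 7049155
  C(33) = 1 + 7049155 + 4356617 = 11405773
  C(34) = 1 + 11405773 + 7049155 = 18454929
  C(35) = 1 + 18454929 + 11405773 = 29860703
  C(36) = 1 + 29860703 + 18454929 = 48315633
  C(37) = 1 + 48315633 + 29860703 = 78176337
  C(38) = 1 + 78176337 + 48315633 = 126491971
  C(39) = 1 + 126491971 + 78176337 = 204668309
  C(40) = 1 + 204668309 + 126491971 = 331160281
  C(41) = 1 + 331160281 + 204668309 = 535828591
  C(42) = 1 + 535828591 + 331160281 = 866988873
  C(43) = 1 + 866988873 + 535828591 = 1402817465
  C(44) = 1 + 1402817465 + 866988873 = 2269806339
  C(45) = 1 + 2269806339 + 1402817465 = 3672623805
  C(46) = 1 + 3672623805 + 2269806339 = 5942430145
  C(47) = 1 + 5942430145 + 3672623805 = 9615053951
  C(48) = 1 + 9615053951 + 5942430145 = 15557484097
  C(49) = 1 + 15557484097 + 9615053951 = 25172538049
  C(50) = 1 + 25172538049 + 15557484097 = 40730022147
  C(51) = 1 + 40730022147 + 25172538049 = 65902560197
  C(52) = 1 + 65902560197 + 40730022147 = 106632582345
  C(53) = 1 + 106632582345 + 65902560197 = 172535142543
  C(54) = 1 + 172535142543 + 106632582345 = 279167724889
  C(55) = 1 + 279167724889 + 172535142543 = 451702867433
  C(56) = 1 + 451702867433 + 279167724889 = 730870592323
  C(57) = 1 + 730870592323 + 451702867433 = 1182573459757
  C(58) = 1 + 1182573459757 + 730870592323 = 1913444052081
  C(59) = 1 + 1913444052081 + 1182573459757 = 3096017511839
  C(60) = 1 + 3096017511839 + 1913444052081 = 5009461563921
  C(61) = 1 + 5009461563921 + 3096017511839 = 8105479075761
  C(62) = 1 + 8105479075761 + 5009461563921 = 13114940639683
  C(63) = 1 + 13114940639683 + 8105479075761 = 21220419715445
  C(64) = 1 + 21220419715445 + 13114940639683 = 34335360355129
  C(65) = 1 + 34335360355129 + 21220419715445 = 55555780070575
Total calls for fib(65) = 55555780070575


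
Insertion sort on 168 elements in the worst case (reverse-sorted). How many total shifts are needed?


In the worst case (reverse-sorted), each element shifts past all previous:
  Element 1: 1 shifts
  Element 2: 2 shifts
  Element 3: 3 shifts
  Element 4: 4 shifts
  Element 5: 5 shifts
  ...
  Element 167: 167 shifts
Total = 1 + 2 + ... + 167
= 168*(168-1)/2 = 14028


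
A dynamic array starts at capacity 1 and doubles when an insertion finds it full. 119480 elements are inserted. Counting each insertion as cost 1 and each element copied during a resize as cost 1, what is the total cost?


n = 119480
Insertion costs: 119480
Resizes copy 1, 2, 4, ... up to the largest power of 2 that is <= n-1 = 119479, i.e. 65536.
Copy costs = 1 + 2 + 4 + 8 + 16 + 32 + 64 + 128 + 256 + 512 + 1024 + 2048 + 4096 + 8192 + 16384 + 32768 + 65536 = 131071
Total = 119480 + 131071 = 250551


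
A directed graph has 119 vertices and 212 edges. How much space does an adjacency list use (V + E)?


Adjacency list: one list head per vertex + one entry per edge
Vertex heads: 119
Edge entries: 212
Total = 119 + 212 = 331


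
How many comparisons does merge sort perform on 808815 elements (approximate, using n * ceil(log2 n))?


Recursion depth: ceil(log2(808815)) = 20
Each recursion level merges n = 808815 elements
Total = 808815 * 20 = 16176300


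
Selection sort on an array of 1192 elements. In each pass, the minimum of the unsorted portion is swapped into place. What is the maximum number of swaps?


Selection sort performs one swap per pass:
  Pass 1: find min in positions 0 to 1191, swap with position 0
  Pass 2: find min in positions 1 to 1191, swap with position 1
  Pass 3: find min in positions 2 to 1191, swap with position 2
  Pass 4: find min in positions 3 to 1191, swap with position 3
  Pass 5: find min in positions 4 to 1191, swap with position 4
  ... (1186 more passes)
Total passes (and swaps) = n - 1 = 1192 - 1 = 1191


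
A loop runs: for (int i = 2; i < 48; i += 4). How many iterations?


Loop starts at i = 2, increments by 4, stops when i >= 48.
Number of iterations = ceil((48 - 2) / 4)
= ceil(46 / 4)
= 12


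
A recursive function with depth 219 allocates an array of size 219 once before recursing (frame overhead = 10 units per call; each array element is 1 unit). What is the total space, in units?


Array allocation: 219 units (allocated once)
Stack frames: 219 deep * 10 per frame = 2190 units
Total = 219 + 2190 = 2409


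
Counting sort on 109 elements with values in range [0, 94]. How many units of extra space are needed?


Output array size: 109 (to store sorted result)
Count array size: 95 (one slot per possible value, range 0 to 94)
Total extra space = 109 + 95 = 204


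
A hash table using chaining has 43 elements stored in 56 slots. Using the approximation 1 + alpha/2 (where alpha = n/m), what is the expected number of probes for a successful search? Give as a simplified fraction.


Load factor alpha = n/m = 43/56
Expected probes = 1 + alpha/2 = 1 + 43/(2*56)
= 1 + 43/112
= 112/112 + 43/112
= 155/112


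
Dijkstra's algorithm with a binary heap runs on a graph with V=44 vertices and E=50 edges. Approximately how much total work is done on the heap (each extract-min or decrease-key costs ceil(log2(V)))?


Dijkstra with a binary heap: each vertex is extracted once, each edge may relax once.
Each heap operation costs O(log V).
V + E = 44 + 50 = 94
ceil(log2(44)) = 6 (since 2^5 = 32 < 44 <= 64 = 2^6)
Total heap work = (V+E) * ceil(log2(V)) = 94 * 6 = 564


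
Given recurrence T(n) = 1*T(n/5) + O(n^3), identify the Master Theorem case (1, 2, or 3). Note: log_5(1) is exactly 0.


Master Theorem parameters: a=1, b=5, c=3
log_b(a) = 0
Compare b^c with a: 5^3 = 125 > 1, so c > log_b(a).
Comparing c=3 vs log_b(a)=0:
3 > 0 => Case 3
Result: T(n) = O(n^3)
Master Theorem case = 3


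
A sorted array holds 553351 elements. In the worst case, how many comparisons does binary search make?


Halving sequence: 553351 -> 276675 -> 138337 -> 69168 -> 34584 -> 17292 -> 8646 -> 4323 -> 2161 -> 1080 -> 540 -> 270 -> 135 -> 67 -> 33 -> 16 -> 8 -> 4 -> 2 -> 1
Number of halvings = 19
Max comparisons = 19 + 1 = 20


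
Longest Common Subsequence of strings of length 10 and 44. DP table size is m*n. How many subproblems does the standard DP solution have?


DP table indexed by positions in both strings.
First string: 10 positions
Second string: 44 positions
Total = 10 * 44 = 440


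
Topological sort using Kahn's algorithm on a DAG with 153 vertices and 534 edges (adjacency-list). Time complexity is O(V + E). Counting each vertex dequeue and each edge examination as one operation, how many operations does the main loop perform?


Kahn's algorithm:
  1. Compute in-degrees: O(V + E)
  2. Process queue: each vertex dequeued once (O(V))
     each edge examined once (O(E))
Total = V + E = 153 + 534 = 687


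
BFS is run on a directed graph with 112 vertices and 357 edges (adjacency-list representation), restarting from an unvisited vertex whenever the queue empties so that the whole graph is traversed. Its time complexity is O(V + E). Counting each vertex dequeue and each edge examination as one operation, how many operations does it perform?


A full BFS traversal dequeues each vertex exactly once and examines each directed edge exactly once.
V = 112 (vertex processing cost)
E = 357 (edge examination cost)
Total operations proportional to V + E = 112 + 357 = 469


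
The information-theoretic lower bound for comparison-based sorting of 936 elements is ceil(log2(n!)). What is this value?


A binary decision tree of height h has at most 2^h leaves and needs at least n! of them, so h >= ceil(log2(n!)).
936! is far too large to multiply out, so use Stirling's series:
  ln(n!) ~ n ln n - n + (1/2) ln(2 pi n) + 1/(12n)  (error below 1/(360 n^3), negligible here)
  ln(936) = 6.8416155
  n ln n = 936 * 6.8416155 = 6403.7521
  (1/2) ln(2 pi * 936) = (1/2) ln(5881.0614) = 4.3397
  1/(12*936) = 0.0001
  ln(936!) ~ 6403.7521 - 936 + 4.3397 + 0.0001 = 5472.0919
Convert to base 2: log2(936!) = 5472.0919 / ln 2 = 5472.0919 / 0.69314718 = 7894.5599
ceil(7894.5599) = 7895


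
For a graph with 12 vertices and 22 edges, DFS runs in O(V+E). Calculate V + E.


A full DFS traversal visits each vertex once and examines each edge once.
V = 12
E = 22
Sum = 12 + 22 = 34


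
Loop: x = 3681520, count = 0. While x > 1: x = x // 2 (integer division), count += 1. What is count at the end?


The variable x halves each step:
x = 3681520 -> 1840760 -> 920380 -> 460190 -> 230095 -> 115047 -> 57523 -> 28761 -> 14380 -> 7190 -> 3595 -> 1797 -> 898 -> 449 -> 224 -> 112 -> 56 -> 28 -> 14 -> 7 -> 3 -> 1
Number of halvings = floor(log2(3681520)) = 21


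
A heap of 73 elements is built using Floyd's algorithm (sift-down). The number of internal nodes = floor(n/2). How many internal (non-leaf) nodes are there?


Leaf nodes occupy roughly half the array.
Sift-down is called for each internal node, starting from the last one.
Internal nodes = floor(n/2) = floor(73/2) = 36


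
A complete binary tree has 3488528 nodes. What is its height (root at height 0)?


In a complete binary tree, level k holds nodes 2^k .. 2^(k+1)-1 (1-indexed).
Height = floor(log2(n)) = floor(log2(3488528)) = 21
Check: 2^21 = 2097152 <= 3488528 < 4194304 = 2^22


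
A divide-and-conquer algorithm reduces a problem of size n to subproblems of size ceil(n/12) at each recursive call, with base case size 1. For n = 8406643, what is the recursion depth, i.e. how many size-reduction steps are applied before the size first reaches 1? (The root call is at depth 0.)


Each step divides the size by 12 (rounding up); after k steps the size is ceil(n/12^k), which equals 1 exactly when 12^k >= n.
So the depth is the smallest k with 12^k >= 8406643, i.e. ceil(log_12(8406643)).
12^6 = 2985984 < 8406643 <= 35831808 = 12^7
Recursion depth = 7


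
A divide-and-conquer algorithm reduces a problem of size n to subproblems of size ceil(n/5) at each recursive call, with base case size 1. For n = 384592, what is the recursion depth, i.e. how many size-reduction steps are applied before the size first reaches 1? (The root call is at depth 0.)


Each step divides the size by 5 (rounding up); after k steps the size is ceil(n/5^k), which equals 1 exactly when 5^k >= n.
So the depth is the smallest k with 5^k >= 384592, i.e. ceil(log_5(384592)).
5^7 = 78125 < 384592 <= 390625 = 5^8
Recursion depth = 8


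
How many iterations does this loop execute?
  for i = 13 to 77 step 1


The loop variable i takes values starting at 13 and increments by 1 each iteration.
Sequence: i = 13, 14, 15, 16, 17, 18, 19, 20, 21, ...
The upper bound 77 is inclusive, so the count is floor((last - first) / step) + 1:
floor((77 - 13) / 1) + 1 = floor(64/1) + 1 = 64 + 1 = 65


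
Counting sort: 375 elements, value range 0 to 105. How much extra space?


n = 375 (output array)
k = 106 (count array for 106 distinct values)
Extra space = 375 + 106 = 481


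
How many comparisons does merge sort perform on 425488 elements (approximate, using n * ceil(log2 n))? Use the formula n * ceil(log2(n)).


Recursion depth: ceil(log2(425488)) = 19
Each recursion level merges n = 425488 elements
Total = 425488 * 19 = 8084272


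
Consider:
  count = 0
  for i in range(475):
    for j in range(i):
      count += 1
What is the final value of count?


For each i, the inner loop runs i times:
  i=0: inner runs 0 times
  i=1: inner runs 1 time
  i=2: inner runs 2 times
  i=3: inner runs 3 times
  i=4: inner runs 4 times
  i=5: inner runs 5 times
  i=6: inner runs 6 times
  i=7: inner runs 7 times
  ...
Total = 0 + 1 + 2 + ... + 474 = 475*(475-1)/2 = 112575


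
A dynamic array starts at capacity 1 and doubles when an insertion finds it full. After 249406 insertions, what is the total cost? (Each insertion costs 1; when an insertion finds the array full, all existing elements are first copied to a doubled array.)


Insertion cost: 249406 (one per element)
Resizes occur just before inserting elements 2, 3, 5, 9, ...
Elements copied at each resize: 1 + 2 + 4 + 8 + 16 + 32 + 64 + 128 + 256 + 512 + 1024 + 2048 + 4096 + 8192 + 16384 + 32768 + 65536 + 131072
Sum of copies = 262143 (geometric series: 2^k - 1)
Total = 249406 + 262143 = 511549


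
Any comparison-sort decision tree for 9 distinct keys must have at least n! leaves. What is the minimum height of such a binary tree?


A binary decision tree of height h has at most 2^h leaves and needs at least n! of them, so h >= ceil(log2(n!)).
Compute 9! as a running product:
  x2 = 2, x3 = 6, x4 = 24, x5 = 120
  x6 = 720, x7 = 5040, x8 = 40320, x9 = 362880
9! = 362880
Bracket between powers of 2:
  2^18 = 262144 < 362880 <= 524288 = 2^19
So ceil(log2(9!)) = 19


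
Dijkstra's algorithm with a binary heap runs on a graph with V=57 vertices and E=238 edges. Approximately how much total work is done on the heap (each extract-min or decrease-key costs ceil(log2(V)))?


Dijkstra with a binary heap: each vertex is extracted once, each edge may relax once.
Each heap operation costs O(log V).
V + E = 57 + 238 = 295
ceil(log2(57)) = 6 (since 2^5 = 32 < 57 <= 64 = 2^6)
Total heap work = (V+E) * ceil(log2(V)) = 295 * 6 = 1770


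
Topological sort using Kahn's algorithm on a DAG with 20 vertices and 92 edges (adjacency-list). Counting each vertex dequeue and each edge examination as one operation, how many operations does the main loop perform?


Kahn's algorithm:
  1. Compute in-degrees: O(V + E)
  2. Process queue: each vertex dequeued once (O(V))
     each edge examined once (O(E))
Total = V + E = 20 + 92 = 112


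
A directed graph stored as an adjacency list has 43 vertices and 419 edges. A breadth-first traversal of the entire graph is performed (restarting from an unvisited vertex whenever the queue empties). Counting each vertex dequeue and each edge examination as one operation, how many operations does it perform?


A full BFS traversal dequeues each vertex once and examines each edge once.
Vertex visits: 43
Edge visits: 419
V + E = 43 + 419 = 462


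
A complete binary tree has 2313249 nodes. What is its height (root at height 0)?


In a complete binary tree, level k holds nodes 2^k .. 2^(k+1)-1 (1-indexed).
Height = floor(log2(n)) = floor(log2(2313249)) = 21
Check: 2^21 = 2097152 <= 2313249 < 4194304 = 2^22


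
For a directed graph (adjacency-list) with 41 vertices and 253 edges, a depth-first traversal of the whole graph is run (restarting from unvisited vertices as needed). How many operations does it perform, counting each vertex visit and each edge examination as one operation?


A full DFS traversal visits each vertex once and examines each edge once.
V = 41
E = 253
Sum = 41 + 253 = 294


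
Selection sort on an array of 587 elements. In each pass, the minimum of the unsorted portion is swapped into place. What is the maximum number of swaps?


Selection sort performs one swap per pass:
  Pass 1: find min in positions 0 to 586, swap with position 0
  Pass 2: find min in positions 1 to 586, swap with position 1
  Pass 3: find min in positions 2 to 586, swap with position 2
  Pass 4: find min in positions 3 to 586, swap with position 3
  Pass 5: find min in positions 4 to 586, swap with position 4
  ... (581 more passes)
Total passes (and swaps) = n - 1 = 587 - 1 = 586


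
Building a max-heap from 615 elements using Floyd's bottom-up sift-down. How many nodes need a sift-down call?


In a heap of 615 elements (0-indexed array):
  Last element index: 614
  Parent of last element: floor((614 - 1) / 2) = 306
  Internal nodes: indices 0 to 306
  Count = floor(615/2) = 307


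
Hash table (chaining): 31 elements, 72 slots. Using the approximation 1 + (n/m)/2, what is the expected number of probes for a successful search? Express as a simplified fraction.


Computing expected probes:
alpha = 31/72
= 1 + alpha/2
= 1 + 31/(2*72)
= (2*72 + 31) / (2*72)
= 175/144


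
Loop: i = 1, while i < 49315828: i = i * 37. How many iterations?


i multiplies by 37 each step:
i = 1 -> 37 -> 1369 -> 50653 -> 1874161 -> 69343957 (stop)
Iterations = ceil(log_37(49315828)) = 5


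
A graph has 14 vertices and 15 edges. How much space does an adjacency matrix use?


Adjacency matrix: V x V grid of entries
Space = V^2 = 14^2 = 14 * 14 = 196


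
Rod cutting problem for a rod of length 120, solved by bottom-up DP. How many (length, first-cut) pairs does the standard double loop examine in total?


For each subproblem length i = 1..120, the inner loop considers i possible first cuts.
Total = 1 + 2 + ... + 120
= 120*(120+1)/2
= 120*121/2 = 7260


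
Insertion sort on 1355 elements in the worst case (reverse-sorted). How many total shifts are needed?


In the worst case (reverse-sorted), each element shifts past all previous:
  Element 1: 1 shifts
  Element 2: 2 shifts
  Element 3: 3 shifts
  Element 4: 4 shifts
  Element 5: 5 shifts
  ...
  Element 1354: 1354 shifts
Total = 1 + 2 + ... + 1354
= 1355*(1355-1)/2 = 917335


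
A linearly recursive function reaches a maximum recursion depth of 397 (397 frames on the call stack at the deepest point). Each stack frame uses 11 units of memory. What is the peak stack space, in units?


Maximum recursion depth = 397 frames
Memory per frame = 11 units
Total stack space = depth * frame_size
= 397 * 11 = 4367


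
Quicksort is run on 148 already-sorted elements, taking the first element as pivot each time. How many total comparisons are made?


Sum of comparisons per partition:
147 + 146 + ... + 1 + 0
= 148 * (148 - 1) / 2
= 148 * 147 / 2
= 10878


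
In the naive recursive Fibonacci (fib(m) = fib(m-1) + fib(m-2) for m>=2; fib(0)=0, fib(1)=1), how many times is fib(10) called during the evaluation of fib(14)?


Let N(m) = number of times fib(m) is called while evaluating fib(14).
N(14) = 1 (the initial call).
N(13) = 1 (only fib(14) calls it).
For 1 <= m <= 12: fib(m) is called by fib(m+1) and fib(m+2), so
  N(m) = N(m+1) + N(m+2).
fib(0) is called only by fib(2), so N(0) = N(2).
Walk down from m=14:
  N(14)=1, N(13)=1, N(12)=2, N(11)=3, N(10)=5
N(10) = 5


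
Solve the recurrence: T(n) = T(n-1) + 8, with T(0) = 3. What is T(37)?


Unrolling the recurrence:
T(37) = T(36) + 8
       = T(35) + 8 + 8
       = T(34) + 8*3
       ...
       = T(0) + 8*37
       = 3 + 296 = 299


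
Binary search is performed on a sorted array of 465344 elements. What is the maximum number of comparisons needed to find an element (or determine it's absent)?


Binary search halves the search space each comparison:
  Step 1: search space = 465344 -> 232672
  Step 2: search space = 232672 -> 116336
  Step 3: search space = 116336 -> 58168
  Step 4: search space = 58168 -> 29084
  Step 5: search space = 29084 -> 14542
  Step 6: search space = 14542 -> 7271
  Step 7: search space = 7271 -> 3635
  Step 8: search space = 3635 -> 1817
  Step 9: search space = 1817 -> 908
  Step 10: search space = 908 -> 454
  Step 11: search space = 454 -> 227
  Step 12: search space = 227 -> 113
  Step 13: search space = 113 -> 56
  Step 14: search space = 56 -> 28
  Step 15: search space = 28 -> 14
  Step 16: search space = 14 -> 7
  Step 17: search space = 7 -> 3
  Step 18: search space = 3 -> 1
  Step 19: search space = 1 (final check)
Maximum comparisons = floor(log2(465344)) + 1 = 18 + 1 = 19


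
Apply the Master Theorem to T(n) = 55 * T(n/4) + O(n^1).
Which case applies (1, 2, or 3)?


The Master Theorem: T(n) = a*T(n/b) + O(n^c)
  a = 55, b = 4, c = 1
log_b(a) = log_4(55) ~ 2.891
Compare b^c with a: 4^1 = 4 < 55, so c < log_b(a).
Since c < log_b(a), Case 1 applies.
T(n) = O(n^(log_4 55)) ~ O(n^2.891)
Master Theorem case = 1


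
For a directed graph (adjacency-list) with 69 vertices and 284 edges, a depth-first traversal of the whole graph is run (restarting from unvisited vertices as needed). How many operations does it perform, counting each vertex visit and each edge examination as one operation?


A full DFS traversal visits each vertex once and examines each edge once.
V = 69
E = 284
Sum = 69 + 284 = 353


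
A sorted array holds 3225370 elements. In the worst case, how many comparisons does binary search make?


Halving sequence: 3225370 -> 1612685 -> 806342 -> 403171 -> 201585 -> 100792 -> 50396 -> 25198 -> 12599 -> 6299 -> 3149 -> 1574 -> 787 -> 393 -> 196 -> 98 -> 49 -> 24 -> 12 -> 6 -> 3 -> 1
Number of halvings = 21
Max comparisons = 21 + 1 = 22


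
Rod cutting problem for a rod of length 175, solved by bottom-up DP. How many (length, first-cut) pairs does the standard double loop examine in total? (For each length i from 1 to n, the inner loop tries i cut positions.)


For each subproblem length i = 1..175, the inner loop considers i possible first cuts.
Total = 1 + 2 + ... + 175
= 175*(175+1)/2
= 175*176/2 = 15400


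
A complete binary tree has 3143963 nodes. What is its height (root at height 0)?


In a complete binary tree, level k holds nodes 2^k .. 2^(k+1)-1 (1-indexed).
Height = floor(log2(n)) = floor(log2(3143963)) = 21
Check: 2^21 = 2097152 <= 3143963 < 4194304 = 2^22


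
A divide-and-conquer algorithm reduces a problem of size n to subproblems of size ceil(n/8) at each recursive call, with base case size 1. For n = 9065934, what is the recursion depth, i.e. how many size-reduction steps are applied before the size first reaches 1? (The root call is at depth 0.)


Each step divides the size by 8 (rounding up); after k steps the size is ceil(n/8^k), which equals 1 exactly when 8^k >= n.
So the depth is the smallest k with 8^k >= 9065934, i.e. ceil(log_8(9065934)).
8^7 = 2097152 < 9065934 <= 16777216 = 8^8
Recursion depth = 8


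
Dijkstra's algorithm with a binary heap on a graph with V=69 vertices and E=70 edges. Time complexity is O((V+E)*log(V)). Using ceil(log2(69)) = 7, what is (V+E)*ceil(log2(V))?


Dijkstra with a binary heap: each vertex is extracted once, each edge may relax once.
Each heap operation costs O(log V).
V + E = 69 + 70 = 139
ceil(log2(69)) = 7 (since 2^6 = 64 < 69 <= 128 = 2^7)
Total heap work = (V+E) * ceil(log2(V)) = 139 * 7 = 973


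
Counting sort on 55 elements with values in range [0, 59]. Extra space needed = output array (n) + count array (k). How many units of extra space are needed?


Output array size: 55 (to store sorted result)
Count array size: 60 (one slot per possible value, range 0 to 59)
Total extra space = 55 + 60 = 115


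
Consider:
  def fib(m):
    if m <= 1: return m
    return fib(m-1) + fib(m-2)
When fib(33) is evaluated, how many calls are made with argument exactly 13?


Let N(m) = number of times fib(m) is called while evaluating fib(33).
N(33) = 1 (the initial call).
N(32) = 1 (only fib(33) calls it).
For 1 <= m <= 31: fib(m) is called by fib(m+1) and fib(m+2), so
  N(m) = N(m+1) + N(m+2).
fib(0) is called only by fib(2), so N(0) = N(2).
Walk down from m=33:
  N(33)=1, N(32)=1, N(31)=2, N(30)=3, N(29)=5, N(28)=8, N(27)=13, N(26)=21, N(25)=34, N(24)=55, N(23)=89, N(22)=144, N(21)=233, N(20)=377, N(19)=610, N(18)=987, N(17)=1597, N(16)=2584, N(15)=4181, N(14)=6765, N(13)=10946
N(13) = 10946


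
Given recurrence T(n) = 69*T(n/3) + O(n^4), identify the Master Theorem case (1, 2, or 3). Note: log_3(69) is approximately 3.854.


Master Theorem parameters: a=69, b=3, c=4
log_b(a) = 3.854
Compare b^c with a: 3^4 = 81 > 69, so c > log_b(a).
Comparing c=4 vs log_b(a)=3.854:
4 > 3.854 => Case 3
Result: T(n) = O(n^4)
Master Theorem case = 3


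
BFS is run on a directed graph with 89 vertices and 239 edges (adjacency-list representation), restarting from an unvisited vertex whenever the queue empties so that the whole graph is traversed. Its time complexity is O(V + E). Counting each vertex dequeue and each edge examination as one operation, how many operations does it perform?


A full BFS traversal dequeues each vertex exactly once and examines each directed edge exactly once.
V = 89 (vertex processing cost)
E = 239 (edge examination cost)
Total operations proportional to V + E = 89 + 239 = 328


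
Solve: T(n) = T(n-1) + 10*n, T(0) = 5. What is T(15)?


Expanding the recurrence:
T(15) = T(14) + 10*15
       = T(13) + 10*14 + 10*15
       ...
       = T(0) + 10*(1 + 2 + ... + 15)
       = 5 + 10 * 15*16/2
       = 5 + 10 * 120
       = 5 + 1200 = 1205


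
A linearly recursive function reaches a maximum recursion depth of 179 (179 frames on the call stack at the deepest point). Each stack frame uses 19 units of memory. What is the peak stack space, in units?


Maximum recursion depth = 179 frames
Memory per frame = 19 units
Total stack space = depth * frame_size
= 179 * 19 = 3401


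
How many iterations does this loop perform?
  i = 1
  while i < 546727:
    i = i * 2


The loop variable doubles each iteration:
i = 1 -> 2 -> 4 -> 8 -> 16 -> 32 -> 64 -> 128 -> 256 -> 512 -> 1024 -> 2048 -> 4096 -> 8192 -> 16384 -> 32768 -> 65536 -> 131072 -> 262144 -> 524288 -> 1048576 (stop, 1048576 >= 546727)
Number of doublings = ceil(log2(546727)) = 20


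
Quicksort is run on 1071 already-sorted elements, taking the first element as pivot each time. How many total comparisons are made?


Sum of comparisons per partition:
1070 + 1069 + ... + 1 + 0
= 1071 * (1071 - 1) / 2
= 1071 * 1070 / 2
= 572985


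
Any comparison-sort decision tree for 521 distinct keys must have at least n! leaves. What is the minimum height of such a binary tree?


A binary decision tree of height h has at most 2^h leaves and needs at least n! of them, so h >= ceil(log2(n!)).
521! is far too large to multiply out, so use Stirling's series:
  ln(n!) ~ n ln n - n + (1/2) ln(2 pi n) + 1/(12n)  (error below 1/(360 n^3), negligible here)
  ln(521) = 6.2557500
  n ln n = 521 * 6.2557500 = 3259.2458
  (1/2) ln(2 pi * 521) = (1/2) ln(3273.5395) = 4.0468
  1/(12*521) = 0.0002
  ln(521!) ~ 3259.2458 - 521 + 4.0468 + 0.0002 = 2742.2928
Convert to base 2: log2(521!) = 2742.2928 / ln 2 = 2742.2928 / 0.69314718 = 3956.2922
ceil(3956.2922) = 3957


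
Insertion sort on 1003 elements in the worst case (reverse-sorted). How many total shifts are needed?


In the worst case (reverse-sorted), each element shifts past all previous:
  Element 1: 1 shifts
  Element 2: 2 shifts
  Element 3: 3 shifts
  Element 4: 4 shifts
  Element 5: 5 shifts
  ...
  Element 1002: 1002 shifts
Total = 1 + 2 + ... + 1002
= 1003*(1003-1)/2 = 502503


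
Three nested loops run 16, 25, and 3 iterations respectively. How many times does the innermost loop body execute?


Loop 1 (outermost): 16 iterations
Loop 2 (middle): 25 iterations per outer
Loop 3 (innermost): 3 iterations per middle
Total = 16 * 25 * 3 = 1200


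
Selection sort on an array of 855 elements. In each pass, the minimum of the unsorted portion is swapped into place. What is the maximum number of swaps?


Selection sort performs one swap per pass:
  Pass 1: find min in positions 0 to 854, swap with position 0
  Pass 2: find min in positions 1 to 854, swap with position 1
  Pass 3: find min in positions 2 to 854, swap with position 2
  Pass 4: find min in positions 3 to 854, swap with position 3
  Pass 5: find min in positions 4 to 854, swap with position 4
  ... (849 more passes)
Total passes (and swaps) = n - 1 = 855 - 1 = 854
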